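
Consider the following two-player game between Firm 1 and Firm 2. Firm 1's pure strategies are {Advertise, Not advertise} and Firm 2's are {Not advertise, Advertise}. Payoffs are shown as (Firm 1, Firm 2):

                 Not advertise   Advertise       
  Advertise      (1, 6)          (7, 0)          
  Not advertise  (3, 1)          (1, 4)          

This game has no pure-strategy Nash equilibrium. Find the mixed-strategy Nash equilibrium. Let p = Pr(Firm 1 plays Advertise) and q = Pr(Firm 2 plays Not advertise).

Set Firm 2's expected payoff from Not advertise equal to that from Advertise:
  Firm 2's expected payoff from Not advertise: p·6 + (1−p)·1 = 5p + 1
  Firm 2's expected payoff from Advertise: p·0 + (1−p)·4 = -4p + 4
  5p + 1 = -4p + 4  ⇒  9p = 3  ⇒  p = 1/3.
For Firm 1 to be willing to mix, Firm 1 must be indifferent between Advertise and Not advertise, which pins down Firm 2's mix.
  Firm 1's payoff to Advertise: q·1 + (1−q)·7 = -6q + 7
  Firm 1's payoff to Not advertise: q·3 + (1−q)·1 = 2q + 1
  -6q + 7 = 2q + 1  ⇒  -8q = -6  ⇒  q = 3/4.

p = 1/3, q = 3/4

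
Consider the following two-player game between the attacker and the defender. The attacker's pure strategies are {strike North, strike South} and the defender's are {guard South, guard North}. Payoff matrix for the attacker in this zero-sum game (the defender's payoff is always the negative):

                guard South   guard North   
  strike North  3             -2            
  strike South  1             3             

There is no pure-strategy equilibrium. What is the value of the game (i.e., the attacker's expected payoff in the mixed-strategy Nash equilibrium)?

In a mixed equilibrium the attacker is indifferent between strike North and strike South; this condition fixes q.
  the attacker's expected payoff from strike North: q·3 + (1−q)·(-2) = 5q - 2
  the attacker's expected payoff from strike South: q·1 + (1−q)·3 = -2q + 3
  5q - 2 = -2q + 3  ⇒  7q = 5  ⇒  q = 5/7.
The value is the attacker's expected payoff against this mix (using strike North): (5/7)·3 + (2/7)·(-2) = 11/7.

v = 11/7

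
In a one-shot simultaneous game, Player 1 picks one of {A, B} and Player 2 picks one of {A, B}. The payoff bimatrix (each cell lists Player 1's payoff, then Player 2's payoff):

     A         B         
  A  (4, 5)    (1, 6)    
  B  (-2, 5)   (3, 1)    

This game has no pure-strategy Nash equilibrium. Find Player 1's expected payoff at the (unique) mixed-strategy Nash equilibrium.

For Player 1 to be willing to mix, Player 1 must be indifferent between A and B, which pins down Player 2's mix.
  Player 1's payoff from A: q·4 + (1−q)·1 = 3q + 1
  Player 1's payoff from B: q·(-2) + (1−q)·3 = -5q + 3
  3q + 1 = -5q + 3  ⇒  8q = 2  ⇒  q = 1/4.
At equilibrium Player 1 is indifferent across rows, so Player 1's payoff equals the payoff from A: (1/4)·4 + (3/4)·1 = 7/4.

7/4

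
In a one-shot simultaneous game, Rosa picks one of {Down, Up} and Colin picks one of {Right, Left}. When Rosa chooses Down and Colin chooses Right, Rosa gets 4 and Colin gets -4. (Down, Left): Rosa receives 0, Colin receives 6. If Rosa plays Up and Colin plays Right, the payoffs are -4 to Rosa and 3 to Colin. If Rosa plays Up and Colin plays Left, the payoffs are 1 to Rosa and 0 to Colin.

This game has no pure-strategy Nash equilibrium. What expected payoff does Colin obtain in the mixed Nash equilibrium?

18/13

Set Colin's expected payoff from Right equal to that from Left:
  Colin's expected payoff from Right: p·(-4) + (1−p)·3 = -7p + 3
  Colin's expected payoff from Left: p·6 + (1−p)·0 = 6p
  -7p + 3 = 6p  ⇒  -13p = -3  ⇒  p = 3/13.
At equilibrium Colin is indifferent across columns, so Colin's payoff equals the payoff from Right: (3/13)·(-4) + (10/13)·3 = 18/13.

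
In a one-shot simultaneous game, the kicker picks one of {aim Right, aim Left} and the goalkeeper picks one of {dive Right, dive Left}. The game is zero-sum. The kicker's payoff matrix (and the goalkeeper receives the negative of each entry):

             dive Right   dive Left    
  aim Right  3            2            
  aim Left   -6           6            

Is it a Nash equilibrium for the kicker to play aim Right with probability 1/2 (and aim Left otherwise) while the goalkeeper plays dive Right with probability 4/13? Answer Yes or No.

Given the kicker's mix p = 1/2, the goalkeeper's payoff from dive Right is 3/2 but from dive Left is -4. The goalkeeper strictly prefers dive Right, so the goalkeeper would not mix.
So the proposed profile is not a Nash equilibrium.

No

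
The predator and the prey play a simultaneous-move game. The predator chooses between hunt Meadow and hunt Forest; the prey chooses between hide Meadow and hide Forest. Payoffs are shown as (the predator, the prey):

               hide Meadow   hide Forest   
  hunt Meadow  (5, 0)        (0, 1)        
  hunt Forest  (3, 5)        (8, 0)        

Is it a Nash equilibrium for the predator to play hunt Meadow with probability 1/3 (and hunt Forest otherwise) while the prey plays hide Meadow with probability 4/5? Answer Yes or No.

No

Given the predator's mix p = 1/3, the prey's payoff from hide Meadow is 10/3 but from hide Forest is 1/3. The prey strictly prefers hide Meadow, so the prey would not mix.
So the proposed profile is not a Nash equilibrium.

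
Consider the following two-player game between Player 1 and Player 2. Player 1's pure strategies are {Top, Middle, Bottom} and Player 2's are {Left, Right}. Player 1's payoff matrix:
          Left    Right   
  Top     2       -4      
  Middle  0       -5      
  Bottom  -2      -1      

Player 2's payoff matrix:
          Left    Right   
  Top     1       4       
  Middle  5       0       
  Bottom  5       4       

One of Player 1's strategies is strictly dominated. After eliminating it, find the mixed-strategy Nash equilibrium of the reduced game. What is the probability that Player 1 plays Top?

p = 1/4

Player 1's strategy Middle is strictly dominated by Top: 2 > 0 and -4 > -5. Eliminate Middle.
Set Player 2's expected payoff from Left equal to that from Right:
  Player 2's payoff to Left: p·1 + (1−p)·5 = -4p + 5
  Player 2's payoff to Right: p·4 + (1−p)·4 = 4
  -4p + 5 = 4  ⇒  -4p = -1  ⇒  p = 1/4.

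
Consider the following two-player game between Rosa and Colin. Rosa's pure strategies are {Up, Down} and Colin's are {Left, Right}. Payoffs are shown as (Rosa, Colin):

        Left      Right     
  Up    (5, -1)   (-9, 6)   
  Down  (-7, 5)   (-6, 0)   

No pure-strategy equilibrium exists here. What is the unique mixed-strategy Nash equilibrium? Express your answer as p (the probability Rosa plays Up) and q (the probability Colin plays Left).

For Colin to be willing to mix, Colin must be indifferent between Left and Right, which pins down Rosa's mix.
  Colin's payoff from Left: p·(-1) + (1−p)·5 = -6p + 5
  Colin's payoff from Right: p·6 + (1−p)·0 = 6p
  -6p + 5 = 6p  ⇒  -12p = -5  ⇒  p = 5/12.
In a mixed equilibrium Rosa is indifferent between Up and Down; this condition fixes q.
  Rosa's payoff from Up: q·5 + (1−q)·(-9) = 14q - 9
  Rosa's payoff from Down: q·(-7) + (1−q)·(-6) = -q - 6
  14q - 9 = -q - 6  ⇒  15q = 3  ⇒  q = 1/5.

p = 5/12, q = 1/5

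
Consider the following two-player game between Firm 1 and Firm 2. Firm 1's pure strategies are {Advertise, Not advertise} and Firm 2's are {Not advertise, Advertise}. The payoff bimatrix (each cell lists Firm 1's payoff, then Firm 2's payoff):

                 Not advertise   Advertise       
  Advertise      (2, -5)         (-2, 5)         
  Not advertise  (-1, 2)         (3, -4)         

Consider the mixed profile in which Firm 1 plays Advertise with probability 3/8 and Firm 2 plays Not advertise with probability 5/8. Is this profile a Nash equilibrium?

Check Firm 2's indifference given Firm 1's mix p = 3/8:
  payoff from Not advertise = -5/8; payoff from Advertise = -5/8 — equal.
Check Firm 1's indifference given Firm 2's mix q = 5/8:
  payoff from Advertise = 1/2; payoff from Not advertise = 1/2 — equal.
Both players are indifferent, so neither can profitably deviate.

Yes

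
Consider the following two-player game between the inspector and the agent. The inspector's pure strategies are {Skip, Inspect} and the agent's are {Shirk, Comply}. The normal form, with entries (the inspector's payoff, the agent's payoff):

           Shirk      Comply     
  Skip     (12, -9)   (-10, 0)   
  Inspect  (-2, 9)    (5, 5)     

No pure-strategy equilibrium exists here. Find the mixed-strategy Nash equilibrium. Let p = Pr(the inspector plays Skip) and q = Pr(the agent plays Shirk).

For the agent to be willing to mix, the agent must be indifferent between Shirk and Comply, which pins down the inspector's mix.
  the agent's payoff to Shirk: p·(-9) + (1−p)·9 = -18p + 9
  the agent's payoff to Comply: p·0 + (1−p)·5 = -5p + 5
  -18p + 9 = -5p + 5  ⇒  -13p = -4  ⇒  p = 4/13.
The agent's mix must leave the inspector indifferent between Skip and Inspect.
  the inspector's payoff to Skip: q·12 + (1−q)·(-10) = 22q - 10
  the inspector's payoff to Inspect: q·(-2) + (1−q)·5 = -7q + 5
  22q - 10 = -7q + 5  ⇒  29q = 15  ⇒  q = 15/29.

p = 4/13, q = 15/29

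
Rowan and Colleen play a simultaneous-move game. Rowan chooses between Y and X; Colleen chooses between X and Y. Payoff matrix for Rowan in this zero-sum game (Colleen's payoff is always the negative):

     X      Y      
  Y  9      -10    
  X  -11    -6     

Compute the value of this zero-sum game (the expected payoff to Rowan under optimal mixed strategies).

v = -41/6

For Rowan to be willing to mix, Rowan must be indifferent between Y and X, which pins down Colleen's mix.
  Rowan's payoff to Y: q·9 + (1−q)·(-10) = 19q - 10
  Rowan's payoff to X: q·(-11) + (1−q)·(-6) = -5q - 6
  19q - 10 = -5q - 6  ⇒  24q = 4  ⇒  q = 1/6.
The value is Rowan's expected payoff against this mix (using Y): (1/6)·9 + (5/6)·(-10) = -41/6.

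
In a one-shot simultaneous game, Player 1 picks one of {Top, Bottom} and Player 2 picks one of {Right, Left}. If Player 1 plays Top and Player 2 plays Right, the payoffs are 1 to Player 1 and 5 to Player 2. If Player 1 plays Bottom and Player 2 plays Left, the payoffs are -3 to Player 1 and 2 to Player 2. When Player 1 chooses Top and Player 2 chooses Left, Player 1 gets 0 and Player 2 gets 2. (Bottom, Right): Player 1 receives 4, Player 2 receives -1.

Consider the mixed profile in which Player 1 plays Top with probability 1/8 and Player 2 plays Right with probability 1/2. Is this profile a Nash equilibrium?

No

Given Player 1's mix p = 1/8, Player 2's payoff from Right is -1/4 but from Left is 2. Player 2 strictly prefers Left, so Player 2 would not mix.
So the proposed profile is not a Nash equilibrium.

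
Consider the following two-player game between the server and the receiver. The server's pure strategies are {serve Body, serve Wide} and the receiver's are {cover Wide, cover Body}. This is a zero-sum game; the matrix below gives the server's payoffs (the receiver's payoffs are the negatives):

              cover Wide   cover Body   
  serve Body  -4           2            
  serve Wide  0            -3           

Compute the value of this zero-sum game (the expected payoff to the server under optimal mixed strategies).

v = -4/3

For the server to be willing to mix, the server must be indifferent between serve Body and serve Wide, which pins down the receiver's mix.
  the server's payoff to serve Body: q·(-4) + (1−q)·2 = -6q + 2
  the server's payoff to serve Wide: q·0 + (1−q)·(-3) = 3q - 3
  -6q + 2 = 3q - 3  ⇒  -9q = -5  ⇒  q = 5/9.
The value is the server's expected payoff against this mix (using serve Body): (5/9)·(-4) + (4/9)·2 = -4/3.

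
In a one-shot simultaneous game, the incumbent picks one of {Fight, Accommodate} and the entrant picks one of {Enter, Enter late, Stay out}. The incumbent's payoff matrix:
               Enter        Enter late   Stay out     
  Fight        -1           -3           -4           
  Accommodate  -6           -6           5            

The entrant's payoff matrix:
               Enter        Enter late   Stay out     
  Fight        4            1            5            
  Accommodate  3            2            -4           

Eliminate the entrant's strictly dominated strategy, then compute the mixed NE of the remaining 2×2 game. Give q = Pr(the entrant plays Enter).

q = 9/14

The entrant's strategy Enter late is strictly dominated by Enter: 4 > 1 and 3 > 2. Eliminate Enter late.
Set the incumbent's expected payoff from Fight equal to that from Accommodate:
  the incumbent's payoff from Fight: q·(-1) + (1−q)·(-4) = 3q - 4
  the incumbent's payoff from Accommodate: q·(-6) + (1−q)·5 = -11q + 5
  3q - 4 = -11q + 5  ⇒  14q = 9  ⇒  q = 9/14.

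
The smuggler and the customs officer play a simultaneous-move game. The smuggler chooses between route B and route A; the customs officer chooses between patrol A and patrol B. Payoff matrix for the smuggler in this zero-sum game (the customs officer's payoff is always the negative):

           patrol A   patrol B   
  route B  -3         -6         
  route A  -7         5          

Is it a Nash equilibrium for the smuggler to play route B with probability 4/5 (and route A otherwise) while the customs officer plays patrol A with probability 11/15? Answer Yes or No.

Check the customs officer's indifference given the smuggler's mix p = 4/5:
  payoff from patrol A = 19/5; payoff from patrol B = 19/5 — equal.
Check the smuggler's indifference given the customs officer's mix q = 11/15:
  payoff from route B = -19/5; payoff from route A = -19/5 — equal.
Both players are indifferent, so neither can profitably deviate.

Yes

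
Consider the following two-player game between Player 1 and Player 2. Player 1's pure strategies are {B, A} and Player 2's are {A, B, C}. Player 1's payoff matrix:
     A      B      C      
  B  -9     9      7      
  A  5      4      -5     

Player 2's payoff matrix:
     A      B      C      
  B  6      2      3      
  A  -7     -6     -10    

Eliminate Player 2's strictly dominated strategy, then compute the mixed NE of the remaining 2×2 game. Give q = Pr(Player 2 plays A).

q = 5/19

Player 2's strategy C is strictly dominated by A: 6 > 3 and -7 > -10. Eliminate C.
For Player 1 to be willing to mix, Player 1 must be indifferent between B and A, which pins down Player 2's mix.
  Player 1's payoff from B: q·(-9) + (1−q)·9 = -18q + 9
  Player 1's payoff from A: q·5 + (1−q)·4 = q + 4
  -18q + 9 = q + 4  ⇒  -19q = -5  ⇒  q = 5/19.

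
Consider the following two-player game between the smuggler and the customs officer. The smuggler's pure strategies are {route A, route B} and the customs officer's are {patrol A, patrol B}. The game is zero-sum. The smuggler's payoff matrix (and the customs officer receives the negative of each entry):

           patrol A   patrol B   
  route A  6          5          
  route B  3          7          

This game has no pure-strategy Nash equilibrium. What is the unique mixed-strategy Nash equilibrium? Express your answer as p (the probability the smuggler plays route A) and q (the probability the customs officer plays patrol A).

Set the customs officer's expected payoff from patrol A equal to that from patrol B:
  the customs officer's payoff from patrol A: p·(-6) + (1−p)·(-3) = -3p - 3
  the customs officer's payoff from patrol B: p·(-5) + (1−p)·(-7) = 2p - 7
  -3p - 3 = 2p - 7  ⇒  -5p = -4  ⇒  p = 4/5.
The customs officer's mix must leave the smuggler indifferent between route A and route B.
  the smuggler's expected payoff from route A: q·6 + (1−q)·5 = q + 5
  the smuggler's expected payoff from route B: q·3 + (1−q)·7 = -4q + 7
  q + 5 = -4q + 7  ⇒  5q = 2  ⇒  q = 2/5.

p = 4/5, q = 2/5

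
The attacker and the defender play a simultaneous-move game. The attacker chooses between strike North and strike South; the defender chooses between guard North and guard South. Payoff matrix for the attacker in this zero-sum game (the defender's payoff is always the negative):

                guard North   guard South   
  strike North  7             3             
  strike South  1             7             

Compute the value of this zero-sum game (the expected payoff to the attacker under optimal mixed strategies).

The attacker's indifference between strike North and strike South determines the defender's mixing probability q:
  the attacker's payoff from strike North: q·7 + (1−q)·3 = 4q + 3
  the attacker's payoff from strike South: q·1 + (1−q)·7 = -6q + 7
  4q + 3 = -6q + 7  ⇒  10q = 4  ⇒  q = 2/5.
The value is the attacker's expected payoff against this mix (using strike North): (2/5)·7 + (3/5)·3 = 23/5.

v = 23/5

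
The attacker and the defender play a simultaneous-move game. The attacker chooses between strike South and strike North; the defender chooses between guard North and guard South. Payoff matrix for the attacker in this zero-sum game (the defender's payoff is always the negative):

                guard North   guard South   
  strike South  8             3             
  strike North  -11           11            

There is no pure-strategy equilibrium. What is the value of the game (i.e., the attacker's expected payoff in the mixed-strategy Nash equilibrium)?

v = 121/27

The attacker's indifference between strike South and strike North determines the defender's mixing probability q:
  the attacker's payoff from strike South: q·8 + (1−q)·3 = 5q + 3
  the attacker's payoff from strike North: q·(-11) + (1−q)·11 = -22q + 11
  5q + 3 = -22q + 11  ⇒  27q = 8  ⇒  q = 8/27.
The value is the attacker's expected payoff against this mix (using strike South): (8/27)·8 + (19/27)·3 = 121/27.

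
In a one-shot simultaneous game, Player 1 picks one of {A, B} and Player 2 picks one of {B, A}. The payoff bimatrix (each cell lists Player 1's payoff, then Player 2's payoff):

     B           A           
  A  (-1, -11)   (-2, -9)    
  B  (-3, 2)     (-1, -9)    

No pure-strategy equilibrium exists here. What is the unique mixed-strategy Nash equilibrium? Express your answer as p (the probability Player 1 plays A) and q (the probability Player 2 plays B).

In a mixed equilibrium Player 2 is indifferent between B and A; this condition fixes p.
  Player 2's expected payoff from B: p·(-11) + (1−p)·2 = -13p + 2
  Player 2's expected payoff from A: p·(-9) + (1−p)·(-9) = -9
  -13p + 2 = -9  ⇒  -13p = -11  ⇒  p = 11/13.
Player 1's indifference between A and B determines Player 2's mixing probability q:
  Player 1's payoff to A: q·(-1) + (1−q)·(-2) = q - 2
  Player 1's payoff to B: q·(-3) + (1−q)·(-1) = -2q - 1
  q - 2 = -2q - 1  ⇒  3q = 1  ⇒  q = 1/3.

p = 11/13, q = 1/3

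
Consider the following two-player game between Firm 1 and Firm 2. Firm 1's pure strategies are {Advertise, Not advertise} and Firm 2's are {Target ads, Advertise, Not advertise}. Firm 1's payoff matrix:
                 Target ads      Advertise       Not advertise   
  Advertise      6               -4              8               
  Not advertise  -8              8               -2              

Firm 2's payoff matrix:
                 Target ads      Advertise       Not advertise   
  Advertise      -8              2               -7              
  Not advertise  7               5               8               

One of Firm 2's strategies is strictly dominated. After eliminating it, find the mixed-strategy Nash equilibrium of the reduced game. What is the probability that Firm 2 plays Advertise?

Firm 2's strategy Target ads is strictly dominated by Not advertise: -7 > -8 and 8 > 7. Eliminate Target ads.
In a mixed equilibrium Firm 1 is indifferent between Advertise and Not advertise; this condition fixes q.
  Firm 1's payoff to Advertise: q·(-4) + (1−q)·8 = -12q + 8
  Firm 1's payoff to Not advertise: q·8 + (1−q)·(-2) = 10q - 2
  -12q + 8 = 10q - 2  ⇒  -22q = -10  ⇒  q = 5/11.

q = 5/11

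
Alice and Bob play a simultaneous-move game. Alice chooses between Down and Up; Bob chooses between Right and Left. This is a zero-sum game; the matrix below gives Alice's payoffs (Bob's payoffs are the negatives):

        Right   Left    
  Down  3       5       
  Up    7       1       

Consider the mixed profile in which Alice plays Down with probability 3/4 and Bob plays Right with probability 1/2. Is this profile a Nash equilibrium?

Check Bob's indifference given Alice's mix p = 3/4:
  payoff from Right = -4; payoff from Left = -4 — equal.
Check Alice's indifference given Bob's mix q = 1/2:
  payoff from Down = 4; payoff from Up = 4 — equal.
Both players are indifferent, so neither can profitably deviate.

Yes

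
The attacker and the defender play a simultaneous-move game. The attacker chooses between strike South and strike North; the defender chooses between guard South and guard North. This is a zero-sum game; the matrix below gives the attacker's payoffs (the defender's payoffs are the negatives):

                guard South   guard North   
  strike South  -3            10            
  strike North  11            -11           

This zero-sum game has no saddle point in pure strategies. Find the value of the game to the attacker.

Set the attacker's expected payoff from strike South equal to that from strike North:
  the attacker's payoff to strike South: q·(-3) + (1−q)·10 = -13q + 10
  the attacker's payoff to strike North: q·11 + (1−q)·(-11) = 22q - 11
  -13q + 10 = 22q - 11  ⇒  -35q = -21  ⇒  q = 3/5.
The value is the attacker's expected payoff against this mix (using strike South): (3/5)·(-3) + (2/5)·10 = 11/5.

v = 11/5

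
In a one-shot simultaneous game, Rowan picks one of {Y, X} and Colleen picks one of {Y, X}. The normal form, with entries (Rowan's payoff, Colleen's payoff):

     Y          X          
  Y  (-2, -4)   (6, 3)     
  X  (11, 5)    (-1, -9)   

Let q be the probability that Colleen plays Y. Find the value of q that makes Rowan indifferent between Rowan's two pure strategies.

q = 7/20

Colleen's mix must leave Rowan indifferent between Y and X.
  Rowan's expected payoff from Y: q·(-2) + (1−q)·6 = -8q + 6
  Rowan's expected payoff from X: q·11 + (1−q)·(-1) = 12q - 1
  -8q + 6 = 12q - 1  ⇒  -20q = -7  ⇒  q = 7/20.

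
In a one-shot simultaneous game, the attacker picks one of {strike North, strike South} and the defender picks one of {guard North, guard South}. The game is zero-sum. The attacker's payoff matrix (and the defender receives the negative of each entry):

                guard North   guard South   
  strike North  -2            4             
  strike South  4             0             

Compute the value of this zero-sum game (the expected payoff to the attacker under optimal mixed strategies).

The attacker's indifference between strike North and strike South determines the defender's mixing probability q:
  the attacker's payoff from strike North: q·(-2) + (1−q)·4 = -6q + 4
  the attacker's payoff from strike South: q·4 + (1−q)·0 = 4q
  -6q + 4 = 4q  ⇒  -10q = -4  ⇒  q = 2/5.
The value is the attacker's expected payoff against this mix (using strike North): (2/5)·(-2) + (3/5)·4 = 8/5.

v = 8/5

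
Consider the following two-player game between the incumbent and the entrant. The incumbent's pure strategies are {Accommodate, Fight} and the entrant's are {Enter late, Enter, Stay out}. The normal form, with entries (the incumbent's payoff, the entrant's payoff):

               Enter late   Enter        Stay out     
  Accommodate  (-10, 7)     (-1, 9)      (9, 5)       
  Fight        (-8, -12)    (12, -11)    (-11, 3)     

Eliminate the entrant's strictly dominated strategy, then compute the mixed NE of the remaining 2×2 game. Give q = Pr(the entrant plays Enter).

The entrant's strategy Enter late is strictly dominated by Enter: 9 > 7 and -11 > -12. Eliminate Enter late.
The entrant's mix must leave the incumbent indifferent between Accommodate and Fight.
  the incumbent's payoff from Accommodate: q·(-1) + (1−q)·9 = -10q + 9
  the incumbent's payoff from Fight: q·12 + (1−q)·(-11) = 23q - 11
  -10q + 9 = 23q - 11  ⇒  -33q = -20  ⇒  q = 20/33.

q = 20/33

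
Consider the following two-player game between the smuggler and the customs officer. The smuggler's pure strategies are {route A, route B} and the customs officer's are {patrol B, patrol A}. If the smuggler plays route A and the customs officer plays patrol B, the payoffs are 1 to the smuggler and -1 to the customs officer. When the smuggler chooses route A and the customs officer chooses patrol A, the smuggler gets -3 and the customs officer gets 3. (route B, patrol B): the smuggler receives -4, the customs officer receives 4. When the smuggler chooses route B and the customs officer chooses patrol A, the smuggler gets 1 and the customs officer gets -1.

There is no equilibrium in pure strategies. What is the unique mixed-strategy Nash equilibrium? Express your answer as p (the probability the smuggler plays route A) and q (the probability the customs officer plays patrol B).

For the customs officer to be willing to mix, the customs officer must be indifferent between patrol B and patrol A, which pins down the smuggler's mix.
  the customs officer's expected payoff from patrol B: p·(-1) + (1−p)·4 = -5p + 4
  the customs officer's expected payoff from patrol A: p·3 + (1−p)·(-1) = 4p - 1
  -5p + 4 = 4p - 1  ⇒  -9p = -5  ⇒  p = 5/9.
For the smuggler to be willing to mix, the smuggler must be indifferent between route A and route B, which pins down the customs officer's mix.
  the smuggler's expected payoff from route A: q·1 + (1−q)·(-3) = 4q - 3
  the smuggler's expected payoff from route B: q·(-4) + (1−q)·1 = -5q + 1
  4q - 3 = -5q + 1  ⇒  9q = 4  ⇒  q = 4/9.

p = 5/9, q = 4/9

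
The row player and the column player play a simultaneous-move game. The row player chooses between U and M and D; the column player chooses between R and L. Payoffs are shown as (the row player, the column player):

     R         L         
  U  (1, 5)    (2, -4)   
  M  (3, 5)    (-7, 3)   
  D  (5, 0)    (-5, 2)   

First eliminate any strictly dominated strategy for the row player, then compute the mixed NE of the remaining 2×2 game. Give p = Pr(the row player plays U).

The row player's strategy M is strictly dominated by D: 5 > 3 and -5 > -7. Eliminate M.
For the column player to be willing to mix, the column player must be indifferent between R and L, which pins down the row player's mix.
  the column player's expected payoff from R: p·5 + (1−p)·0 = 5p
  the column player's expected payoff from L: p·(-4) + (1−p)·2 = -6p + 2
  5p = -6p + 2  ⇒  11p = 2  ⇒  p = 2/11.

p = 2/11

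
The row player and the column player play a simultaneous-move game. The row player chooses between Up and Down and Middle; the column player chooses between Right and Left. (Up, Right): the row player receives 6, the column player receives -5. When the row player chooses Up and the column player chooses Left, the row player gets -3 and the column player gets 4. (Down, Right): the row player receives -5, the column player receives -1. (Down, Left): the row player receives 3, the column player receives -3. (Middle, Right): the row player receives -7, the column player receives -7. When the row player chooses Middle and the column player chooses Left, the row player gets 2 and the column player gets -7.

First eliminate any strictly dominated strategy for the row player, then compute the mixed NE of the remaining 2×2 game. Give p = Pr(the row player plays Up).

p = 2/11

The row player's strategy Middle is strictly dominated by Down: -5 > -7 and 3 > 2. Eliminate Middle.
The row player's mix must leave the column player indifferent between Right and Left.
  the column player's expected payoff from Right: p·(-5) + (1−p)·(-1) = -4p - 1
  the column player's expected payoff from Left: p·4 + (1−p)·(-3) = 7p - 3
  -4p - 1 = 7p - 3  ⇒  -11p = -2  ⇒  p = 2/11.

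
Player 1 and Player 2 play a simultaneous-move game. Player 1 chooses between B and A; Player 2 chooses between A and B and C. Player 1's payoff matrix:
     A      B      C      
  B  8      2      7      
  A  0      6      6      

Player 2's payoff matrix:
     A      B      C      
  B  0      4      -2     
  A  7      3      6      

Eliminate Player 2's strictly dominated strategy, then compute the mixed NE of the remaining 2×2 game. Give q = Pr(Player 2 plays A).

q = 1/3

Player 2's strategy C is strictly dominated by A: 0 > -2 and 7 > 6. Eliminate C.
For Player 1 to be willing to mix, Player 1 must be indifferent between B and A, which pins down Player 2's mix.
  Player 1's expected payoff from B: q·8 + (1−q)·2 = 6q + 2
  Player 1's expected payoff from A: q·0 + (1−q)·6 = -6q + 6
  6q + 2 = -6q + 6  ⇒  12q = 4  ⇒  q = 1/3.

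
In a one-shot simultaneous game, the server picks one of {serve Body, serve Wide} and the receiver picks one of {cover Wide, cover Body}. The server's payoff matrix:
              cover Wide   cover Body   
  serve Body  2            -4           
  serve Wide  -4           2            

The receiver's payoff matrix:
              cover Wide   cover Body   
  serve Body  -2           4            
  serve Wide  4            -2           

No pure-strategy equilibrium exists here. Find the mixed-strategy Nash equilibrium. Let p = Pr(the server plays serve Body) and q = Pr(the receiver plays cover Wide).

p = 1/2, q = 1/2

In a mixed equilibrium the receiver is indifferent between cover Wide and cover Body; this condition fixes p.
  the receiver's expected payoff from cover Wide: p·(-2) + (1−p)·4 = -6p + 4
  the receiver's expected payoff from cover Body: p·4 + (1−p)·(-2) = 6p - 2
  -6p + 4 = 6p - 2  ⇒  -12p = -6  ⇒  p = 1/2.
Set the server's expected payoff from serve Body equal to that from serve Wide:
  the server's payoff to serve Body: q·2 + (1−q)·(-4) = 6q - 4
  the server's payoff to serve Wide: q·(-4) + (1−q)·2 = -6q + 2
  6q - 4 = -6q + 2  ⇒  12q = 6  ⇒  q = 1/2.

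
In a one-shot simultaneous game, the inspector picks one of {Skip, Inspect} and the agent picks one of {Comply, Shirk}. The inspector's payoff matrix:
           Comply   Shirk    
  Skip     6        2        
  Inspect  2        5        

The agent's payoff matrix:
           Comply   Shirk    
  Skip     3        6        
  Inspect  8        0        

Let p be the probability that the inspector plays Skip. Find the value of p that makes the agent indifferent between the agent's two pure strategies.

Set the agent's expected payoff from Comply equal to that from Shirk:
  the agent's payoff to Comply: p·3 + (1−p)·8 = -5p + 8
  the agent's payoff to Shirk: p·6 + (1−p)·0 = 6p
  -5p + 8 = 6p  ⇒  -11p = -8  ⇒  p = 8/11.

p = 8/11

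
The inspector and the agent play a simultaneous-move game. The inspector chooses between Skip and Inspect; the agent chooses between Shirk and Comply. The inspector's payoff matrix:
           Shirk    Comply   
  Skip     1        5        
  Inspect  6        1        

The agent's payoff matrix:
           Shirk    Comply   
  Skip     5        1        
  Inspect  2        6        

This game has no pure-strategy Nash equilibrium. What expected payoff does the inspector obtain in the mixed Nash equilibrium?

In a mixed equilibrium the inspector is indifferent between Skip and Inspect; this condition fixes q.
  the inspector's expected payoff from Skip: q·1 + (1−q)·5 = -4q + 5
  the inspector's expected payoff from Inspect: q·6 + (1−q)·1 = 5q + 1
  -4q + 5 = 5q + 1  ⇒  -9q = -4  ⇒  q = 4/9.
At equilibrium the inspector is indifferent across rows, so the inspector's payoff equals the payoff from Skip: (4/9)·1 + (5/9)·5 = 29/9.

29/9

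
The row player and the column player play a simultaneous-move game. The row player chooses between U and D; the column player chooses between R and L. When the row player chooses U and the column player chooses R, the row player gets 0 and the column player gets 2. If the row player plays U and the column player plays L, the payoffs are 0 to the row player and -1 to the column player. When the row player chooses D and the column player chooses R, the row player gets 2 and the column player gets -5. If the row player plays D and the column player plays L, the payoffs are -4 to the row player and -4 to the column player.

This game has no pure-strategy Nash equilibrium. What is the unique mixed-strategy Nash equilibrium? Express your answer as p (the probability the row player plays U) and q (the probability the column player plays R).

The row player's mix must leave the column player indifferent between R and L.
  the column player's payoff from R: p·2 + (1−p)·(-5) = 7p - 5
  the column player's payoff from L: p·(-1) + (1−p)·(-4) = 3p - 4
  7p - 5 = 3p - 4  ⇒  4p = 1  ⇒  p = 1/4.
In a mixed equilibrium the row player is indifferent between U and D; this condition fixes q.
  the row player's expected payoff from U: q·0 + (1−q)·0 = 0
  the row player's expected payoff from D: q·2 + (1−q)·(-4) = 6q - 4
  0 = 6q - 4  ⇒  -6q = -4  ⇒  q = 2/3.

p = 1/4, q = 2/3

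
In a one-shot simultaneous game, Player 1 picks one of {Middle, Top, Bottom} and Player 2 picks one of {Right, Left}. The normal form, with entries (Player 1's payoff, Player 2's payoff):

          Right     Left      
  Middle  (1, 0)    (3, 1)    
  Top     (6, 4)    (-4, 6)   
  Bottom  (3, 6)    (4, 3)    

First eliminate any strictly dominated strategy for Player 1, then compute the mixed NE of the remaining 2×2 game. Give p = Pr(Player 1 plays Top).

p = 3/5

Player 1's strategy Middle is strictly dominated by Bottom: 3 > 1 and 4 > 3. Eliminate Middle.
For Player 2 to be willing to mix, Player 2 must be indifferent between Right and Left, which pins down Player 1's mix.
  Player 2's payoff to Right: p·4 + (1−p)·6 = -2p + 6
  Player 2's payoff to Left: p·6 + (1−p)·3 = 3p + 3
  -2p + 6 = 3p + 3  ⇒  -5p = -3  ⇒  p = 3/5.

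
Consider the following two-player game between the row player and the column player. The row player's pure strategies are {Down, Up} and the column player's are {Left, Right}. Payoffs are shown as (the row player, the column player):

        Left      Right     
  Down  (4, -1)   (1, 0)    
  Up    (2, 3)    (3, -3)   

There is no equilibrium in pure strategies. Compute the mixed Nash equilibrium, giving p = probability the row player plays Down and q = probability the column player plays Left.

p = 6/7, q = 1/2

The column player's indifference between Left and Right determines the row player's mixing probability p:
  the column player's expected payoff from Left: p·(-1) + (1−p)·3 = -4p + 3
  the column player's expected payoff from Right: p·0 + (1−p)·(-3) = 3p - 3
  -4p + 3 = 3p - 3  ⇒  -7p = -6  ⇒  p = 6/7.
Set the row player's expected payoff from Down equal to that from Up:
  the row player's payoff from Down: q·4 + (1−q)·1 = 3q + 1
  the row player's payoff from Up: q·2 + (1−q)·3 = -q + 3
  3q + 1 = -q + 3  ⇒  4q = 2  ⇒  q = 1/2.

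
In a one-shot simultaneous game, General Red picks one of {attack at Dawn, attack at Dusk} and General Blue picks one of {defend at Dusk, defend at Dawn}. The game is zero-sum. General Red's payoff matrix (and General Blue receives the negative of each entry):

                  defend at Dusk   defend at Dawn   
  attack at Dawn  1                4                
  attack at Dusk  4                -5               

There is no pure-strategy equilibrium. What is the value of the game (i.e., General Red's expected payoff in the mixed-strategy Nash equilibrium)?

Set General Red's expected payoff from attack at Dawn equal to that from attack at Dusk:
  General Red's payoff from attack at Dawn: q·1 + (1−q)·4 = -3q + 4
  General Red's payoff from attack at Dusk: q·4 + (1−q)·(-5) = 9q - 5
  -3q + 4 = 9q - 5  ⇒  -12q = -9  ⇒  q = 3/4.
The value is General Red's expected payoff against this mix (using attack at Dawn): (3/4)·1 + (1/4)·4 = 7/4.

v = 7/4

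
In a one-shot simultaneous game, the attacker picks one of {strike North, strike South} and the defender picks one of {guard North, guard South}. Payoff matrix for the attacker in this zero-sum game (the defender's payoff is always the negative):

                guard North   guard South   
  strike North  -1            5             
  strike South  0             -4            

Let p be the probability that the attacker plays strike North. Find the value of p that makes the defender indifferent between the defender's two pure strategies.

p = 2/5

Set the defender's expected payoff from guard North equal to that from guard South:
  the defender's payoff to guard North: p·1 + (1−p)·0 = p
  the defender's payoff to guard South: p·(-5) + (1−p)·4 = -9p + 4
  p = -9p + 4  ⇒  10p = 4  ⇒  p = 2/5.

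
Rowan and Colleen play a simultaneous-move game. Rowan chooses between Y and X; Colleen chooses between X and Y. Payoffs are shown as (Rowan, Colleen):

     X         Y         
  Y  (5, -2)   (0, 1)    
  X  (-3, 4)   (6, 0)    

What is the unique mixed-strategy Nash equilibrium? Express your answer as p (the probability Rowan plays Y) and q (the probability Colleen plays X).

p = 4/7, q = 3/7

For Colleen to be willing to mix, Colleen must be indifferent between X and Y, which pins down Rowan's mix.
  Colleen's payoff to X: p·(-2) + (1−p)·4 = -6p + 4
  Colleen's payoff to Y: p·1 + (1−p)·0 = p
  -6p + 4 = p  ⇒  -7p = -4  ⇒  p = 4/7.
In a mixed equilibrium Rowan is indifferent between Y and X; this condition fixes q.
  Rowan's payoff to Y: q·5 + (1−q)·0 = 5q
  Rowan's payoff to X: q·(-3) + (1−q)·6 = -9q + 6
  5q = -9q + 6  ⇒  14q = 6  ⇒  q = 3/7.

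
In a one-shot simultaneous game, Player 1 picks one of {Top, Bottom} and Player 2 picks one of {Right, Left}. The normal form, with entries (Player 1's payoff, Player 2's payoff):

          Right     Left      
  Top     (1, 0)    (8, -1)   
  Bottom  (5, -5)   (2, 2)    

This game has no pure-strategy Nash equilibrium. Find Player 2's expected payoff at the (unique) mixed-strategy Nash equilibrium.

-5/8

Player 1's mix must leave Player 2 indifferent between Right and Left.
  Player 2's expected payoff from Right: p·0 + (1−p)·(-5) = 5p - 5
  Player 2's expected payoff from Left: p·(-1) + (1−p)·2 = -3p + 2
  5p - 5 = -3p + 2  ⇒  8p = 7  ⇒  p = 7/8.
At equilibrium Player 2 is indifferent across columns, so Player 2's payoff equals the payoff from Right: (7/8)·0 + (1/8)·(-5) = -5/8.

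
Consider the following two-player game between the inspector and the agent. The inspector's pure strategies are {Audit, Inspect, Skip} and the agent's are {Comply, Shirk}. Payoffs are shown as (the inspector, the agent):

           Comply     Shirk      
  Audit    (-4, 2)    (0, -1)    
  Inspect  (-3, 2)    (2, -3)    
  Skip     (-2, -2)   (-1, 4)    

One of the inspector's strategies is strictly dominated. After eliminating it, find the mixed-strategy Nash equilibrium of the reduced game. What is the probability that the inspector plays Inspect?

The inspector's strategy Audit is strictly dominated by Inspect: -3 > -4 and 2 > 0. Eliminate Audit.
In a mixed equilibrium the agent is indifferent between Comply and Shirk; this condition fixes p.
  the agent's payoff to Comply: p·2 + (1−p)·(-2) = 4p - 2
  the agent's payoff to Shirk: p·(-3) + (1−p)·4 = -7p + 4
  4p - 2 = -7p + 4  ⇒  11p = 6  ⇒  p = 6/11.

p = 6/11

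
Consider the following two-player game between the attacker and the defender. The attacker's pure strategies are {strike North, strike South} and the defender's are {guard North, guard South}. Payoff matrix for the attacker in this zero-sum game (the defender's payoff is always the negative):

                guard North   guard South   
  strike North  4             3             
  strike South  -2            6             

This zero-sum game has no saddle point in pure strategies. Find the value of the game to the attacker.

The attacker's indifference between strike North and strike South determines the defender's mixing probability q:
  the attacker's expected payoff from strike North: q·4 + (1−q)·3 = q + 3
  the attacker's expected payoff from strike South: q·(-2) + (1−q)·6 = -8q + 6
  q + 3 = -8q + 6  ⇒  9q = 3  ⇒  q = 1/3.
The value is the attacker's expected payoff against this mix (using strike North): (1/3)·4 + (2/3)·3 = 10/3.

v = 10/3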